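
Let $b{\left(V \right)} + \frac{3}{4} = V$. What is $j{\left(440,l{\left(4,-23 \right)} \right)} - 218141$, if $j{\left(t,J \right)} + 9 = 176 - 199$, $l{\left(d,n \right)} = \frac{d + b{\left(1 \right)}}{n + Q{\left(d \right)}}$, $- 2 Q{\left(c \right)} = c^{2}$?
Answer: $-218173$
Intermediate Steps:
$Q{\left(c \right)} = - \frac{c^{2}}{2}$
$b{\left(V \right)} = - \frac{3}{4} + V$
$l{\left(d,n \right)} = \frac{\frac{1}{4} + d}{n - \frac{d^{2}}{2}}$ ($l{\left(d,n \right)} = \frac{d + \left(- \frac{3}{4} + 1\right)}{n - \frac{d^{2}}{2}} = \frac{d + \frac{1}{4}}{n - \frac{d^{2}}{2}} = \frac{\frac{1}{4} + d}{n - \frac{d^{2}}{2}}$)
$j{\left(t,J \right)} = -32$ ($j{\left(t,J \right)} = -9 + \left(176 - 199\right) = -9 - 23 = -32$)
$j{\left(440,l{\left(4,-23 \right)} \right)} - 218141 = -32 - 218141 = -218173$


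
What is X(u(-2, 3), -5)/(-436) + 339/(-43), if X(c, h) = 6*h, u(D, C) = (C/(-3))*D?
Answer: -73257/9374 ≈ -7.8149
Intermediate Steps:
u(D, C) = -C*D/3 (u(D, C) = (C*(-1/3))*D = (-C/3)*D = -C*D/3)
X(u(-2, 3), -5)/(-436) + 339/(-43) = (6*(-5))/(-436) + 339/(-43) = -30*(-1/436) + 339*(-1/43) = 15/218 - 339/43 = -73257/9374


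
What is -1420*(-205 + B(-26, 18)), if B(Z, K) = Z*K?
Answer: 955660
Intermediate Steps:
B(Z, K) = K*Z
-1420*(-205 + B(-26, 18)) = -1420*(-205 + 18*(-26)) = -1420*(-205 - 468) = -1420*(-673) = 955660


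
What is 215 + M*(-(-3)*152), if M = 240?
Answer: 109655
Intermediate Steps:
215 + M*(-(-3)*152) = 215 + 240*(-(-3)*152) = 215 + 240*(-1*(-456)) = 215 + 240*456 = 215 + 109440 = 109655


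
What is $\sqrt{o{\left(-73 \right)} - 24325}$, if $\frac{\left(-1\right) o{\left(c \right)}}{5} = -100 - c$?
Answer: $i \sqrt{24190} \approx 155.53 i$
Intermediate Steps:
$o{\left(c \right)} = 500 + 5 c$ ($o{\left(c \right)} = - 5 \left(-100 - c\right) = 500 + 5 c$)
$\sqrt{o{\left(-73 \right)} - 24325} = \sqrt{\left(500 + 5 \left(-73\right)\right) - 24325} = \sqrt{\left(500 - 365\right) - 24325} = \sqrt{135 - 24325} = \sqrt{-24190} = i \sqrt{24190}$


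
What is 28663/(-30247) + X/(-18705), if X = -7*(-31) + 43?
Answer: -3751763/3901863 ≈ -0.96153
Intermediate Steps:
X = 260 (X = 217 + 43 = 260)
28663/(-30247) + X/(-18705) = 28663/(-30247) + 260/(-18705) = 28663*(-1/30247) + 260*(-1/18705) = -28663/30247 - 52/3741 = -3751763/3901863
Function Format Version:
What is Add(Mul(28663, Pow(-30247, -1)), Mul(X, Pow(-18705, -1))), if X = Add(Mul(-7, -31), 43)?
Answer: Rational(-3751763, 3901863) ≈ -0.96153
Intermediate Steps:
X = 260 (X = Add(217, 43) = 260)
Add(Mul(28663, Pow(-30247, -1)), Mul(X, Pow(-18705, -1))) = Add(Mul(28663, Pow(-30247, -1)), Mul(260, Pow(-18705, -1))) = Add(Mul(28663, Rational(-1, 30247)), Mul(260, Rational(-1, 18705))) = Add(Rational(-28663, 30247), Rational(-52, 3741)) = Rational(-3751763, 3901863)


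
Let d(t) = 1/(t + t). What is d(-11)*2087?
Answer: -2087/22 ≈ -94.864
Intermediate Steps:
d(t) = 1/(2*t)
d(-11)*2087 = ((½)/(-11))*2087 = ((½)*(-1/11))*2087 = -1/22*2087 = -2087/22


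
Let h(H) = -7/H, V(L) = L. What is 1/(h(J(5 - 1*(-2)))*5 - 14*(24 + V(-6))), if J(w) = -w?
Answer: -1/247 ≈ -0.0040486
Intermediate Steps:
1/(h(J(5 - 1*(-2)))*5 - 14*(24 + V(-6))) = 1/(-7*(-1/(5 - 1*(-2)))*5 - 14*(24 - 6)) = 1/(-7*(-1/(5 + 2))*5 - 14*18) = 1/(-7/((-1*7))*5 - 252) = 1/(-7/(-7)*5 - 252) = 1/(-7*(-⅐)*5 - 252) = 1/(1*5 - 252) = 1/(5 - 252) = 1/(-247) = -1/247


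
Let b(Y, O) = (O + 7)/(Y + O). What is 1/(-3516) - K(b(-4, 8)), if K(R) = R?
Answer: -6593/1758 ≈ -3.7503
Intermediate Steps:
b(Y, O) = (7 + O)/(O + Y)
1/(-3516) - K(b(-4, 8)) = 1/(-3516) - (7 + 8)/(8 - 4) = -1/3516 - 15/4 = -6593/1758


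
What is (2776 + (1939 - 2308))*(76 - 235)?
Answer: -382713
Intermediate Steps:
(2776 + (1939 - 2308))*(76 - 235) = (2776 - 369)*(-159) = 2407*(-159) = -382713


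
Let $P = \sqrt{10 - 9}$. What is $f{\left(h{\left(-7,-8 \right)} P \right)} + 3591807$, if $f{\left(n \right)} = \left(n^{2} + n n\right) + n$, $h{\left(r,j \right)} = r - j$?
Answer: $3591810$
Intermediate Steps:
$P = 1$ ($P = \sqrt{1} = 1$)
$f{\left(n \right)} = n + 2 n^{2}$ ($f{\left(n \right)} = \left(n^{2} + n^{2}\right) + n = 2 n^{2} + n = n + 2 n^{2}$)
$f{\left(h{\left(-7,-8 \right)} P \right)} + 3591807 = \left(-7 - -8\right) 1 \left(1 + 2 \left(-7 - -8\right) 1\right) + 3591807 = \left(-7 + 8\right) 1 \left(1 + 2 \left(-7 + 8\right) 1\right) + 3591807 = 1 \cdot 1 \left(1 + 2 \cdot 1 \cdot 1\right) + 3591807 = 1 \left(1 + 2 \cdot 1\right) + 3591807 = 1 \left(1 + 2\right) + 3591807 = 1 \cdot 3 + 3591807 = 3 + 3591807 = 3591810$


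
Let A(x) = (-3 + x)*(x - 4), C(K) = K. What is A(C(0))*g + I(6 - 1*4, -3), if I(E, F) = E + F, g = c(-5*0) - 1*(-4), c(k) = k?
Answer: 47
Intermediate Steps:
A(x) = (-4 + x)*(-3 + x) (A(x) = (-3 + x)*(-4 + x) = (-4 + x)*(-3 + x))
g = 4 (g = -5*0 - 1*(-4) = 0 + 4 = 4)
A(C(0))*g + I(6 - 1*4, -3) = (12 + 0² - 7*0)*4 + ((6 - 1*4) - 3) = (12 + 0 + 0)*4 + ((6 - 4) - 3) = 12*4 + (2 - 3) = 48 - 1 = 47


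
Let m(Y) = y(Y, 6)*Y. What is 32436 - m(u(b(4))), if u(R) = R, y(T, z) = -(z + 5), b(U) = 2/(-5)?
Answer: 162158/5 ≈ 32432.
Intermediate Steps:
b(U) = -2/5 (b(U) = 2*(-1/5) = -2/5)
y(T, z) = -5 - z (y(T, z) = -(5 + z) = -5 - z)
m(Y) = -11*Y (m(Y) = (-5 - 1*6)*Y = (-5 - 6)*Y = -11*Y)
32436 - m(u(b(4))) = 32436 - (-11)*(-2)/5 = 32436 - 1*22/5 = 32436 - 22/5 = 162158/5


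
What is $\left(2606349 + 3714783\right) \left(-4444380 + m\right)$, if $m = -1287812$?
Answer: $-36233942281344$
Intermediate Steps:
$\left(2606349 + 3714783\right) \left(-4444380 + m\right) = \left(2606349 + 3714783\right) \left(-4444380 - 1287812\right) = 6321132 \left(-5732192\right) = -36233942281344$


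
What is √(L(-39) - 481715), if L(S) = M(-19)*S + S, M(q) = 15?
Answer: I*√482339 ≈ 694.51*I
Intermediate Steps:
L(S) = 16*S (L(S) = 15*S + S = 16*S)
√(L(-39) - 481715) = √(16*(-39) - 481715) = √(-624 - 481715) = √(-482339) = I*√482339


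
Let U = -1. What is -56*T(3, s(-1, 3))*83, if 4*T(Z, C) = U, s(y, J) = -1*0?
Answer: 1162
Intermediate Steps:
s(y, J) = 0
T(Z, C) = -¼ (T(Z, C) = (¼)*(-1) = -¼)
-56*T(3, s(-1, 3))*83 = -56*(-¼)*83 = 14*83 = 1162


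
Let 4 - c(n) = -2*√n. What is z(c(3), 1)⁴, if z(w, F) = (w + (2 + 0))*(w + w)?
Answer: 199213056 + 115015680*√3 ≈ 3.9843e+8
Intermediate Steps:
c(n) = 4 + 2*√n (c(n) = 4 - (-2)*√n = 4 + 2*√n)
z(w, F) = 2*w*(2 + w) (z(w, F) = (w + 2)*(2*w) = (2 + w)*(2*w) = 2*w*(2 + w))
z(c(3), 1)⁴ = (2*(4 + 2*√3)*(2 + (4 + 2*√3)))⁴ = (2*(4 + 2*√3)*(6 + 2*√3))⁴ = 16*(4 + 2*√3)⁴*(6 + 2*√3)⁴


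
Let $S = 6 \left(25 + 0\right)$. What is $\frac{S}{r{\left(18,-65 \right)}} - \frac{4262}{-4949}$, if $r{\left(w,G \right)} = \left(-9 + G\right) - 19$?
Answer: $- \frac{115328}{153419} \approx -0.75172$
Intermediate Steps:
$r{\left(w,G \right)} = -28 + G$
$S = 150$ ($S = 6 \cdot 25 = 150$)
$\frac{S}{r{\left(18,-65 \right)}} - \frac{4262}{-4949} = \frac{150}{-28 - 65} - \frac{4262}{-4949} = \frac{150}{-93} - - \frac{4262}{4949} = 150 \left(- \frac{1}{93}\right) + \frac{4262}{4949} = - \frac{50}{31} + \frac{4262}{4949} = - \frac{115328}{153419}$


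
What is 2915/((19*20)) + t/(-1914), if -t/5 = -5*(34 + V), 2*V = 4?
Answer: 174577/24244 ≈ 7.2008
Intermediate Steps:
V = 2 (V = (1/2)*4 = 2)
t = 900 (t = -(-25)*(34 + 2) = -(-25)*36 = -5*(-180) = 900)
2915/((19*20)) + t/(-1914) = 2915/((19*20)) + 900/(-1914) = 2915/380 + 900*(-1/1914) = 2915*(1/380) - 150/319 = 583/76 - 150/319 = 174577/24244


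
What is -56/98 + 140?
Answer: 976/7 ≈ 139.43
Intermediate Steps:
-56/98 + 140 = -56*1/98 + 140 = -4/7 + 140 = 976/7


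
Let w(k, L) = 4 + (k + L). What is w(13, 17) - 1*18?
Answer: 16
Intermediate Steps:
w(k, L) = 4 + L + k (w(k, L) = 4 + (L + k) = 4 + L + k)
w(13, 17) - 1*18 = (4 + 17 + 13) - 1*18 = 34 - 18 = 16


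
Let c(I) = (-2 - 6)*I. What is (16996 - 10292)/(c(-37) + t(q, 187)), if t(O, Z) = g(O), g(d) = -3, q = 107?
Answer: 6704/293 ≈ 22.881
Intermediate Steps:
t(O, Z) = -3
c(I) = -8*I
(16996 - 10292)/(c(-37) + t(q, 187)) = (16996 - 10292)/(-8*(-37) - 3) = 6704/(296 - 3) = 6704/293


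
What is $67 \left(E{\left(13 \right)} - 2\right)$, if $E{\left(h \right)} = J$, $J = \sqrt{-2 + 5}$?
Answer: $-134 + 67 \sqrt{3} \approx -17.953$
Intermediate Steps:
$J = \sqrt{3} \approx 1.732$
$E{\left(h \right)} = \sqrt{3}$
$67 \left(E{\left(13 \right)} - 2\right) = 67 \left(\sqrt{3} - 2\right) = 67 \left(-2 + \sqrt{3}\right) = -134 + 67 \sqrt{3}$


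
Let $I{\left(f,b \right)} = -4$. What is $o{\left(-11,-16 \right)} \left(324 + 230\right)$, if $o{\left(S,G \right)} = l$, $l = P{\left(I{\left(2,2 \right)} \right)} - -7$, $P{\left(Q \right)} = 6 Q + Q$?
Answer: $-11634$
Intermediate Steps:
$P{\left(Q \right)} = 7 Q$
$l = -21$ ($l = 7 \left(-4\right) - -7 = -28 + 7 = -21$)
$o{\left(S,G \right)} = -21$
$o{\left(-11,-16 \right)} \left(324 + 230\right) = - 21 \left(324 + 230\right) = \left(-21\right) 554 = -11634$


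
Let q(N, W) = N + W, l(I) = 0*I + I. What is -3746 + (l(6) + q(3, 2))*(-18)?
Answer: -3944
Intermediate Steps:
l(I) = I (l(I) = 0 + I = I)
-3746 + (l(6) + q(3, 2))*(-18) = -3746 + (6 + (3 + 2))*(-18) = -3746 + (6 + 5)*(-18) = -3746 + 11*(-18) = -3746 - 198 = -3944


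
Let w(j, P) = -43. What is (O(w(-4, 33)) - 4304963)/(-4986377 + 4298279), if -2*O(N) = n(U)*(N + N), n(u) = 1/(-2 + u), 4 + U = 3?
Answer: 6457466/1032147 ≈ 6.2563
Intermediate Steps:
U = -1 (U = -4 + 3 = -1)
O(N) = N/3 (O(N) = -(N + N)/(2*(-2 - 1)) = -2*N/(2*(-3)) = -(-1)*2*N/6 = -(-1)*N/3 = N/3)
(O(w(-4, 33)) - 4304963)/(-4986377 + 4298279) = ((⅓)*(-43) - 4304963)/(-4986377 + 4298279) = (-43/3 - 4304963)/(-688098) = -12914932/3*(-1/688098) = 6457466/1032147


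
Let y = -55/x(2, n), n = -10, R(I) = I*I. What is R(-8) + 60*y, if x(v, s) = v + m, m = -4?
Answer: 1714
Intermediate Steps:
R(I) = I²
x(v, s) = -4 + v (x(v, s) = v - 4 = -4 + v)
y = 55/2 (y = -55/(-4 + 2) = -55/(-2) = -55*(-½) = 55/2 ≈ 27.500)
R(-8) + 60*y = (-8)² + 60*(55/2) = 64 + 1650 = 1714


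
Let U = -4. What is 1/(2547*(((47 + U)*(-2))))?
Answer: -1/219042 ≈ -4.5653e-6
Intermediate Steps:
1/(2547*(((47 + U)*(-2)))) = 1/(2547*(((47 - 4)*(-2)))) = 1/(2547*((43*(-2)))) = (1/2547)/(-86) = (1/2547)*(-1/86) = -1/219042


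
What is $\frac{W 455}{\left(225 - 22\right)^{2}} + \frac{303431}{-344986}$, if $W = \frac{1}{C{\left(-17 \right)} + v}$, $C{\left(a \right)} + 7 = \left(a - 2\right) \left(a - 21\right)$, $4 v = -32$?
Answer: $- \frac{1262890471889}{1435869335474} \approx -0.87953$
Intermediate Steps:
$v = -8$ ($v = \frac{1}{4} \left(-32\right) = -8$)
$C{\left(a \right)} = -7 + \left(-21 + a\right) \left(-2 + a\right)$ ($C{\left(a \right)} = -7 + \left(a - 2\right) \left(a - 21\right) = -7 + \left(-2 + a\right) \left(-21 + a\right) = -7 + \left(-21 + a\right) \left(-2 + a\right)$)
$W = \frac{1}{707}$ ($W = \frac{1}{\left(35 + \left(-17\right)^{2} - -391\right) - 8} = \frac{1}{\left(35 + 289 + 391\right) - 8} = \frac{1}{715 - 8} = \frac{1}{707} \approx 0.0014144$)
$\frac{W 455}{\left(225 - 22\right)^{2}} + \frac{303431}{-344986} = \frac{\frac{1}{707} \cdot 455}{\left(225 - 22\right)^{2}} + \frac{303431}{-344986} = \frac{65}{101 \cdot 203^{2}} + 303431 \left(- \frac{1}{344986}\right) = \frac{65}{101 \cdot 41209} - \frac{303431}{344986} = \frac{65}{101} \cdot \frac{1}{41209} - \frac{303431}{344986} = \frac{65}{4162109} - \frac{303431}{344986} = - \frac{1262890471889}{1435869335474}$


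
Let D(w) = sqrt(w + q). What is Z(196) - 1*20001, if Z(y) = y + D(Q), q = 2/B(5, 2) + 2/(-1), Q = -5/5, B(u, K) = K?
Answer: -19805 + I*sqrt(2) ≈ -19805.0 + 1.4142*I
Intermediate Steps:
Q = -1 (Q = -5*1/5 = -1)
q = -1 (q = 2/2 + 2/(-1) = 2*(1/2) + 2*(-1) = 1 - 2 = -1)
D(w) = sqrt(-1 + w) (D(w) = sqrt(w - 1) = sqrt(-1 + w))
Z(y) = y + I*sqrt(2) (Z(y) = y + sqrt(-1 - 1) = y + sqrt(-2) = y + I*sqrt(2))
Z(196) - 1*20001 = (196 + I*sqrt(2)) - 1*20001 = (196 + I*sqrt(2)) - 20001 = -19805 + I*sqrt(2)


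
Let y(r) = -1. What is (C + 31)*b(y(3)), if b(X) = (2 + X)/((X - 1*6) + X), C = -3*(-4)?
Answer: -43/8 ≈ -5.3750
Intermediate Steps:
C = 12
b(X) = (2 + X)/(-6 + 2*X) (b(X) = (2 + X)/((X - 6) + X) = (2 + X)/((-6 + X) + X) = (2 + X)/(-6 + 2*X))
(C + 31)*b(y(3)) = (12 + 31)*((2 - 1)/(2*(-3 - 1))) = 43*((½)*1/(-4)) = 43*((½)*(-¼)*1) = 43*(-⅛) = -43/8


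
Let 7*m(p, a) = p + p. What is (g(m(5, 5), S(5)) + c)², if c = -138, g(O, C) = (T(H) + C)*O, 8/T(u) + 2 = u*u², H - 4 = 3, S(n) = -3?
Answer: 2353026064/116281 ≈ 20236.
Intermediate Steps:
H = 7 (H = 4 + 3 = 7)
m(p, a) = 2*p/7 (m(p, a) = (p + p)/7 = (2*p)/7 = 2*p/7)
T(u) = 8/(-2 + u³) (T(u) = 8/(-2 + u*u²) = 8/(-2 + u³))
g(O, C) = O*(8/341 + C) (g(O, C) = (8/(-2 + 7³) + C)*O = (8/(-2 + 343) + C)*O = (8/341 + C)*O = O*(8/341 + C))
(g(m(5, 5), S(5)) + c)² = (((2/7)*5)*(8 + 341*(-3))/341 - 138)² = ((1/341)*(10/7)*(8 - 1023) - 138)² = ((1/341)*(10/7)*(-1015) - 138)² = (-1450/341 - 138)² = (-48508/341)² = 2353026064/116281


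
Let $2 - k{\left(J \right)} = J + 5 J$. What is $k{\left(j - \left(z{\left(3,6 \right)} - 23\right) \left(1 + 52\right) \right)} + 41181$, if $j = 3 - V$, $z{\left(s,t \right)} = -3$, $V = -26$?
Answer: $32741$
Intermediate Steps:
$j = 29$ ($j = 3 - -26 = 3 + 26 = 29$)
$k{\left(J \right)} = 2 - 6 J$ ($k{\left(J \right)} = 2 - \left(J + 5 J\right) = 2 - 6 J$)
$k{\left(j - \left(z{\left(3,6 \right)} - 23\right) \left(1 + 52\right) \right)} + 41181 = \left(2 - 6 \left(29 - \left(-3 - 23\right) \left(1 + 52\right)\right)\right) + 41181 = \left(2 - 6 \left(29 - \left(-26\right) 53\right)\right) + 41181 = \left(2 - 6 \left(29 - -1378\right)\right) + 41181 = \left(2 - 6 \left(29 + 1378\right)\right) + 41181 = \left(2 - 8442\right) + 41181 = -8440 + 41181 = 32741$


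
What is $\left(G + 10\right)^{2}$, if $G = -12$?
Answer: $4$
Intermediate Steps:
$\left(G + 10\right)^{2} = \left(-12 + 10\right)^{2} = \left(-2\right)^{2} = 4$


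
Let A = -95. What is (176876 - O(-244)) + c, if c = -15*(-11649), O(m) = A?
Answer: 351706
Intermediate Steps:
O(m) = -95
c = 174735
(176876 - O(-244)) + c = (176876 - 1*(-95)) + 174735 = (176876 + 95) + 174735 = 176971 + 174735 = 351706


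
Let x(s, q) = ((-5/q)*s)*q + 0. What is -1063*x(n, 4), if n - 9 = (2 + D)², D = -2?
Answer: 47835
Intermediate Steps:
n = 9 (n = 9 + (2 - 2)² = 9 + 0² = 9 + 0 = 9)
x(s, q) = -5*s (x(s, q) = (-5*s/q)*q + 0 = -5*s + 0 = -5*s)
-1063*x(n, 4) = -(-5315)*9 = -1063*(-45) = 47835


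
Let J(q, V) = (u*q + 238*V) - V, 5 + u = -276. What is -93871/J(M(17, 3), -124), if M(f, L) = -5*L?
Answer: 93871/25173 ≈ 3.7290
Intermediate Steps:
u = -281 (u = -5 - 276 = -281)
J(q, V) = -281*q + 237*V (J(q, V) = (-281*q + 238*V) - V = -281*q + 237*V)
-93871/J(M(17, 3), -124) = -93871/(-(-1405)*3 + 237*(-124)) = -93871/(-281*(-15) - 29388) = -93871/(4215 - 29388) = -93871/(-25173) = -93871*(-1/25173) = 93871/25173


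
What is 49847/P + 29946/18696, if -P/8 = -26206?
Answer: 300419105/163315792 ≈ 1.8395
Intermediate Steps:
P = 209648 (P = -8*(-26206) = 209648)
49847/P + 29946/18696 = 49847/209648 + 29946/18696 = 49847*(1/209648) + 29946*(1/18696) = 49847/209648 + 4991/3116 = 300419105/163315792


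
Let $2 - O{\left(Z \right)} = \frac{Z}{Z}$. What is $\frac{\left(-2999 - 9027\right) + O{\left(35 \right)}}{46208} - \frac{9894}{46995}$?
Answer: $- \frac{340765609}{723848320} \approx -0.47077$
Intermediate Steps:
$O{\left(Z \right)} = 1$ ($O{\left(Z \right)} = 2 - \frac{Z}{Z} = 2 - 1 = 1$)
$\frac{\left(-2999 - 9027\right) + O{\left(35 \right)}}{46208} - \frac{9894}{46995} = \frac{\left(-2999 - 9027\right) + 1}{46208} - \frac{9894}{46995} = \left(-12026 + 1\right) \frac{1}{46208} - \frac{3298}{15665} = \left(-12025\right) \frac{1}{46208} - \frac{3298}{15665} = - \frac{12025}{46208} - \frac{3298}{15665} = - \frac{340765609}{723848320}$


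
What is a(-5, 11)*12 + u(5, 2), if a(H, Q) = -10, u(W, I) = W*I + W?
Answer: -105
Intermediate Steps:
u(W, I) = W + I*W (u(W, I) = I*W + W = W + I*W)
a(-5, 11)*12 + u(5, 2) = -10*12 + 5*(1 + 2) = -120 + 5*3 = -120 + 15 = -105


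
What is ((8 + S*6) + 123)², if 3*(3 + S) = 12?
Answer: 18769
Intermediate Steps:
S = 1 (S = -3 + (⅓)*12 = -3 + 4 = 1)
((8 + S*6) + 123)² = ((8 + 1*6) + 123)² = ((8 + 6) + 123)² = (14 + 123)² = 137² = 18769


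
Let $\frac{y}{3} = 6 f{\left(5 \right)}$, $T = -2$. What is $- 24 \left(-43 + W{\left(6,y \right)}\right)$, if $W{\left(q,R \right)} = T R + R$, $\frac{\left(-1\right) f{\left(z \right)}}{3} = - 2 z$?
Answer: $13992$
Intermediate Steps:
$f{\left(z \right)} = 6 z$ ($f{\left(z \right)} = - 3 \left(- 2 z\right) = 6 z$)
$y = 540$ ($y = 3 \cdot 6 \cdot 6 \cdot 5 = 3 \cdot 6 \cdot 30 = 3 \cdot 180 = 540$)
$W{\left(q,R \right)} = - R$ ($W{\left(q,R \right)} = - 2 R + R = - R$)
$- 24 \left(-43 + W{\left(6,y \right)}\right) = - 24 \left(-43 - 540\right) = \left(-24\right) \left(-583\right) = 13992$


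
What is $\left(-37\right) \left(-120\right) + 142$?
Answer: $4582$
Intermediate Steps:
$\left(-37\right) \left(-120\right) + 142 = 4440 + 142 = 4582$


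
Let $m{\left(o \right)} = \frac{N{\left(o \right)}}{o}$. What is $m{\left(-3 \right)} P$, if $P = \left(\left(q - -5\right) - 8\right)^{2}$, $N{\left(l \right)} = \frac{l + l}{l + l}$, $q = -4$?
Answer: $- \frac{49}{3} \approx -16.333$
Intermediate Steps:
$N{\left(l \right)} = 1$ ($N{\left(l \right)} = \frac{2 l}{2 l} = 2 l \frac{1}{2 l} = 1$)
$P = 49$ ($P = \left(\left(-4 - -5\right) - 8\right)^{2} = \left(\left(-4 + 5\right) - 8\right)^{2} = \left(1 - 8\right)^{2} = \left(-7\right)^{2} = 49$)
$m{\left(o \right)} = \frac{1}{o}$ ($m{\left(o \right)} = 1 \frac{1}{o} = \frac{1}{o}$)
$m{\left(-3 \right)} P = \frac{1}{-3} \cdot 49 = \left(- \frac{1}{3}\right) 49 = - \frac{49}{3}$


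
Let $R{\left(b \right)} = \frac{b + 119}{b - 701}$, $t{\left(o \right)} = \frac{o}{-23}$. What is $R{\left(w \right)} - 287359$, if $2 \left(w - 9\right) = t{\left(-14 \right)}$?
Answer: $- \frac{4571597282}{15909} \approx -2.8736 \cdot 10^{5}$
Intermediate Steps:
$t{\left(o \right)} = - \frac{o}{23}$ ($t{\left(o \right)} = o \left(- \frac{1}{23}\right) = - \frac{o}{23}$)
$w = \frac{214}{23}$ ($w = 9 + \frac{\left(- \frac{1}{23}\right) \left(-14\right)}{2} = 9 + \frac{1}{2} \cdot \frac{14}{23} = 9 + \frac{7}{23} = \frac{214}{23} \approx 9.3044$)
$R{\left(b \right)} = \frac{119 + b}{-701 + b}$
$R{\left(w \right)} - 287359 = \frac{119 + \frac{214}{23}}{-701 + \frac{214}{23}} - 287359 = \frac{1}{- \frac{15909}{23}} \cdot \frac{2951}{23} - 287359 = \left(- \frac{23}{15909}\right) \frac{2951}{23} - 287359 = - \frac{2951}{15909} - 287359 = - \frac{4571597282}{15909}$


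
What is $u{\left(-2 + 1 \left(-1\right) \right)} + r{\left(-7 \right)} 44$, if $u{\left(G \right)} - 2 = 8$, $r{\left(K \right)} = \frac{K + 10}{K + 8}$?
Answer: $142$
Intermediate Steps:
$r{\left(K \right)} = \frac{10 + K}{8 + K}$
$u{\left(G \right)} = 10$ ($u{\left(G \right)} = 2 + 8 = 10$)
$u{\left(-2 + 1 \left(-1\right) \right)} + r{\left(-7 \right)} 44 = 10 + \frac{10 - 7}{8 - 7} \cdot 44 = 10 + 1^{-1} \cdot 3 \cdot 44 = 10 + 1 \cdot 3 \cdot 44 = 10 + 3 \cdot 44 = 10 + 132 = 142$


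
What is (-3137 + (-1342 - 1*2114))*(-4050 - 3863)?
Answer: 52170409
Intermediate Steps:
(-3137 + (-1342 - 1*2114))*(-4050 - 3863) = (-3137 + (-1342 - 2114))*(-7913) = (-3137 - 3456)*(-7913) = -6593*(-7913) = 52170409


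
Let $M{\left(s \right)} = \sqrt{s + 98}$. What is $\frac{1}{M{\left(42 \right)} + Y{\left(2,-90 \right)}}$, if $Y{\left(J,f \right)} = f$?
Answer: $- \frac{9}{796} - \frac{\sqrt{35}}{3980} \approx -0.012793$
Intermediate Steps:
$M{\left(s \right)} = \sqrt{98 + s}$
$\frac{1}{M{\left(42 \right)} + Y{\left(2,-90 \right)}} = \frac{1}{\sqrt{98 + 42} - 90} = \frac{1}{\sqrt{140} - 90} = \frac{1}{2 \sqrt{35} - 90} = \frac{1}{-90 + 2 \sqrt{35}}$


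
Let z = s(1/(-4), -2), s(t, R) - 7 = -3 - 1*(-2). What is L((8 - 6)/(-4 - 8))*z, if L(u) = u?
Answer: -1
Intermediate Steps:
s(t, R) = 6 (s(t, R) = 7 + (-3 - 1*(-2)) = 7 + (-3 + 2) = 7 - 1 = 6)
z = 6
L((8 - 6)/(-4 - 8))*z = ((8 - 6)/(-4 - 8))*6 = (2/(-12))*6 = (2*(-1/12))*6 = -1/6*6 = -1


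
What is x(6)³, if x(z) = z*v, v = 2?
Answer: 1728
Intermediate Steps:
x(z) = 2*z (x(z) = z*2 = 2*z)
x(6)³ = (2*6)³ = 12³ = 1728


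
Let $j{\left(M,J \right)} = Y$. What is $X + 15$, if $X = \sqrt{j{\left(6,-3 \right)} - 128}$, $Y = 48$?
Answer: $15 + 4 i \sqrt{5} \approx 15.0 + 8.9443 i$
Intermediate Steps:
$j{\left(M,J \right)} = 48$
$X = 4 i \sqrt{5}$ ($X = \sqrt{48 - 128} = \sqrt{-80} = 4 i \sqrt{5} \approx 8.9443 i$)
$X + 15 = 4 i \sqrt{5} + 15 = 15 + 4 i \sqrt{5}$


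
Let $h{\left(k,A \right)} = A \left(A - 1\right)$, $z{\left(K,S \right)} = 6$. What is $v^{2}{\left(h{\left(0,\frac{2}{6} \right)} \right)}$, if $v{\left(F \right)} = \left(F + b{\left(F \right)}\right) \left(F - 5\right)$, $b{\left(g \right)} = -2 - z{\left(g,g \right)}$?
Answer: $\frac{12096484}{6561} \approx 1843.7$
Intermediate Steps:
$b{\left(g \right)} = -8$ ($b{\left(g \right)} = -2 - 6 = -8$)
$h{\left(k,A \right)} = A \left(-1 + A\right)$
$v{\left(F \right)} = \left(-8 + F\right) \left(-5 + F\right)$ ($v{\left(F \right)} = \left(F - 8\right) \left(F - 5\right) = \left(-8 + F\right) \left(-5 + F\right)$)
$v^{2}{\left(h{\left(0,\frac{2}{6} \right)} \right)} = \left(40 + \left(\frac{2}{6} \left(-1 + \frac{2}{6}\right)\right)^{2} - 13 \cdot \frac{2}{6} \left(-1 + \frac{2}{6}\right)\right)^{2} = \left(40 + \left(2 \cdot \frac{1}{6} \left(-1 + 2 \cdot \frac{1}{6}\right)\right)^{2} - 13 \cdot 2 \cdot \frac{1}{6} \left(-1 + 2 \cdot \frac{1}{6}\right)\right)^{2} = \left(40 + \left(\frac{-1 + \frac{1}{3}}{3}\right)^{2} - 13 \frac{-1 + \frac{1}{3}}{3}\right)^{2} = \left(40 + \left(\frac{1}{3} \left(- \frac{2}{3}\right)\right)^{2} - 13 \cdot \frac{1}{3} \left(- \frac{2}{3}\right)\right)^{2} = \left(40 + \left(- \frac{2}{9}\right)^{2} - - \frac{26}{9}\right)^{2} = \left(40 + \frac{4}{81} + \frac{26}{9}\right)^{2} = \left(\frac{3478}{81}\right)^{2} = \frac{12096484}{6561}$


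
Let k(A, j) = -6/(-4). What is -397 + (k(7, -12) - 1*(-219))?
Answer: -353/2 ≈ -176.50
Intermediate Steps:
k(A, j) = 3/2 (k(A, j) = -6*(-¼) = 3/2)
-397 + (k(7, -12) - 1*(-219)) = -397 + (3/2 - 1*(-219)) = -397 + (3/2 + 219) = -397 + 441/2 = -353/2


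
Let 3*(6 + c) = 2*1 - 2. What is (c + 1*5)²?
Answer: 1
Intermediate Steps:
c = -6 (c = -6 + (2*1 - 2)/3 = -6 + (2 - 2)/3 = -6 + (⅓)*0 = -6 + 0 = -6)
(c + 1*5)² = (-6 + 1*5)² = (-6 + 5)² = (-1)² = 1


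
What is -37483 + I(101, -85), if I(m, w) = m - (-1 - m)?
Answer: -37280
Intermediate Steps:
I(m, w) = 1 + 2*m (I(m, w) = m + (1 + m) = 1 + 2*m)
-37483 + I(101, -85) = -37483 + (1 + 2*101) = -37483 + (1 + 202) = -37483 + 203 = -37280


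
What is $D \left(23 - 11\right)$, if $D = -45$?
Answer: $-540$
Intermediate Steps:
$D \left(23 - 11\right) = - 45 \left(23 - 11\right) = \left(-45\right) 12 = -540$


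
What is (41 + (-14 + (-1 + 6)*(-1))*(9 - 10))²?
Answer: 3600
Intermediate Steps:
(41 + (-14 + (-1 + 6)*(-1))*(9 - 10))² = (41 + (-14 + 5*(-1))*(-1))² = (41 + (-14 - 5)*(-1))² = (41 - 19*(-1))² = (41 + 19)² = 60² = 3600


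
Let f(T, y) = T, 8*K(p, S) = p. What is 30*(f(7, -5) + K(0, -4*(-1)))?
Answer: 210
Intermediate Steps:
K(p, S) = p/8
30*(f(7, -5) + K(0, -4*(-1))) = 30*(7 + (⅛)*0) = 30*(7 + 0) = 30*7 = 210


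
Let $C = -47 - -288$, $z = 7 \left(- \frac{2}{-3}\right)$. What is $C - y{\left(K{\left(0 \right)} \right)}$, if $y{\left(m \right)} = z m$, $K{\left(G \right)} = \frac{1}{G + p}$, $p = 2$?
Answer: $\frac{716}{3} \approx 238.67$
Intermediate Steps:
$z = \frac{14}{3}$ ($z = 7 \left(\left(-2\right) \left(- \frac{1}{3}\right)\right) = 7 \cdot \frac{2}{3} = \frac{14}{3} \approx 4.6667$)
$C = 241$ ($C = -47 + 288 = 241$)
$K{\left(G \right)} = \frac{1}{2 + G}$ ($K{\left(G \right)} = \frac{1}{G + 2} = \frac{1}{2 + G}$)
$y{\left(m \right)} = \frac{14 m}{3}$
$C - y{\left(K{\left(0 \right)} \right)} = 241 - \frac{14}{3 \left(2 + 0\right)} = 241 - \frac{14}{3 \cdot 2} = 241 - \frac{14}{3} \cdot \frac{1}{2} = 241 - \frac{7}{3} = \frac{716}{3}$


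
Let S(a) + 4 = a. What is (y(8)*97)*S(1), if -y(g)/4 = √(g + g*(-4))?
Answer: 2328*I*√6 ≈ 5702.4*I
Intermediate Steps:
S(a) = -4 + a
y(g) = -4*√3*√(-g) (y(g) = -4*√(g + g*(-4)) = -4*√(g - 4*g) = -4*√3*√(-g))
(y(8)*97)*S(1) = (-4*√3*√(-1*8)*97)*(-4 + 1) = (-4*√3*√(-8)*97)*(-3) = (-4*√3*2*I*√2*97)*(-3) = (-8*I*√6*97)*(-3) = -776*I*√6*(-3) = 2328*I*√6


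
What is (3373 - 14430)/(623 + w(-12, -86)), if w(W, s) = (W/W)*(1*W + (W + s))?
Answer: -11057/513 ≈ -21.554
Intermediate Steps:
w(W, s) = s + 2*W (w(W, s) = 1*(W + (W + s)) = 1*(s + 2*W) = s + 2*W)
(3373 - 14430)/(623 + w(-12, -86)) = (3373 - 14430)/(623 + (-86 + 2*(-12))) = -11057/(623 + (-86 - 24)) = -11057/(623 - 110) = -11057/513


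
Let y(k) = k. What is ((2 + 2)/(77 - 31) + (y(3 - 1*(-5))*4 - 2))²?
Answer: 478864/529 ≈ 905.22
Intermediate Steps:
((2 + 2)/(77 - 31) + (y(3 - 1*(-5))*4 - 2))² = ((2 + 2)/(77 - 31) + ((3 - 1*(-5))*4 - 2))² = (4/46 + ((3 + 5)*4 - 2))² = (4*(1/46) + (8*4 - 2))² = (2/23 + (32 - 2))² = (2/23 + 30)² = (692/23)² = 478864/529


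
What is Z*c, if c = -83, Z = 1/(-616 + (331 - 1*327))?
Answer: 83/612 ≈ 0.13562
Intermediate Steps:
Z = -1/612 (Z = 1/(-616 + (331 - 327)) = 1/(-616 + 4) = 1/(-612) = -1/612 ≈ -0.0016340)
Z*c = -1/612*(-83) = 83/612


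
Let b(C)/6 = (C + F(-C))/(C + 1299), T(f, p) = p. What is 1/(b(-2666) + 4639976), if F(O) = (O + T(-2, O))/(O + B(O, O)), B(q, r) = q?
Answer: 1367/6342863182 ≈ 2.1552e-7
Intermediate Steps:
F(O) = 1 (F(O) = (O + O)/(O + O) = (2*O)/((2*O)) = (2*O)*(1/(2*O)) = 1)
b(C) = 6*(1 + C)/(1299 + C) (b(C) = 6*((C + 1)/(C + 1299)) = 6*((1 + C)/(1299 + C)) = 6*(1 + C)/(1299 + C))
1/(b(-2666) + 4639976) = 1/(6*(1 - 2666)/(1299 - 2666) + 4639976) = 1/(6*(-2665)/(-1367) + 4639976) = 1/(6*(-1/1367)*(-2665) + 4639976) = 1/(15990/1367 + 4639976) = 1/(6342863182/1367) = 1367/6342863182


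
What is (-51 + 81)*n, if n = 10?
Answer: 300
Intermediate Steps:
(-51 + 81)*n = (-51 + 81)*10 = 30*10 = 300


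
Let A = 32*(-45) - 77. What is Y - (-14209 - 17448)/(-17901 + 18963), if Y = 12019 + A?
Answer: 11184781/1062 ≈ 10532.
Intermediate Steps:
A = -1517 (A = -1440 - 77 = -1517)
Y = 10502 (Y = 12019 - 1517 = 10502)
Y - (-14209 - 17448)/(-17901 + 18963) = 10502 - (-14209 - 17448)/(-17901 + 18963) = 10502 - (-31657)/1062 = 10502 - 1*(-31657/1062) = 10502 + 31657/1062 = 11184781/1062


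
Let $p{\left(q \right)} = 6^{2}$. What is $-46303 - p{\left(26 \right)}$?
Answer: $-46339$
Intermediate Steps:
$p{\left(q \right)} = 36$
$-46303 - p{\left(26 \right)} = -46303 - 36 = -46339$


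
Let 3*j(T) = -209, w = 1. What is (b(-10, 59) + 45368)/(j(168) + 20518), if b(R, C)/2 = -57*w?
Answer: 135762/61345 ≈ 2.2131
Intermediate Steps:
b(R, C) = -114 (b(R, C) = 2*(-57*1) = 2*(-57) = -114)
j(T) = -209/3 (j(T) = (⅓)*(-209) = -209/3)
(b(-10, 59) + 45368)/(j(168) + 20518) = (-114 + 45368)/(-209/3 + 20518) = 45254/(61345/3) = 45254*(3/61345) = 135762/61345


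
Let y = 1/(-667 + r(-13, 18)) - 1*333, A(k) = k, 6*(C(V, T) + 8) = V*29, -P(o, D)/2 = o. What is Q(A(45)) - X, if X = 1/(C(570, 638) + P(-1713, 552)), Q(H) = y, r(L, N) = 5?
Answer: -1360819993/4086526 ≈ -333.00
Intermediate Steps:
P(o, D) = -2*o
C(V, T) = -8 + 29*V/6 (C(V, T) = -8 + (V*29)/6 = -8 + (29*V)/6 = -8 + 29*V/6)
y = -220447/662 (y = 1/(-667 + 5) - 1*333 = 1/(-662) - 333 = -1/662 - 333 = -220447/662 ≈ -333.00)
Q(H) = -220447/662
X = 1/6173 (X = 1/((-8 + (29/6)*570) - 2*(-1713)) = 1/((-8 + 2755) + 3426) = 1/(2747 + 3426) = 1/6173 ≈ 0.00016200)
Q(A(45)) - X = -220447/662 - 1*1/6173 = -220447/662 - 1/6173 = -1360819993/4086526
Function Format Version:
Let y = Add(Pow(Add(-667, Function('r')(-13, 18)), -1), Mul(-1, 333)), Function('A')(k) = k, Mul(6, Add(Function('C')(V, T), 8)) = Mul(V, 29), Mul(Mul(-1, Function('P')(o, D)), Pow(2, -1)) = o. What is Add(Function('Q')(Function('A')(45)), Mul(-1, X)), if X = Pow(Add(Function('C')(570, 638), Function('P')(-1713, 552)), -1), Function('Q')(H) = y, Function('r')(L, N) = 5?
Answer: Rational(-1360819993, 4086526) ≈ -333.00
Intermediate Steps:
Function('P')(o, D) = Mul(-2, o)
Function('C')(V, T) = Add(-8, Mul(Rational(29, 6), V)) (Function('C')(V, T) = Add(-8, Mul(Rational(1, 6), Mul(V, 29))) = Add(-8, Mul(Rational(1, 6), Mul(29, V))) = Add(-8, Mul(Rational(29, 6), V)))
y = Rational(-220447, 662) (y = Add(Pow(Add(-667, 5), -1), Mul(-1, 333)) = Add(Pow(-662, -1), -333) = Add(Rational(-1, 662), -333) = Rational(-220447, 662) ≈ -333.00)
Function('Q')(H) = Rational(-220447, 662)
X = Rational(1, 6173) (X = Pow(Add(Add(-8, Mul(Rational(29, 6), 570)), Mul(-2, -1713)), -1) = Pow(Add(Add(-8, 2755), 3426), -1) = Pow(Add(2747, 3426), -1) = Pow(6173, -1) = Rational(1, 6173) ≈ 0.00016200)
Add(Function('Q')(Function('A')(45)), Mul(-1, X)) = Add(Rational(-220447, 662), Mul(-1, Rational(1, 6173))) = Add(Rational(-220447, 662), Rational(-1, 6173)) = Rational(-1360819993, 4086526)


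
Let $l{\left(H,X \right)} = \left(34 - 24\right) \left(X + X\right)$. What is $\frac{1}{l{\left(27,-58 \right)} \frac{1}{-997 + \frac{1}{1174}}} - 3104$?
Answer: $- \frac{4225980883}{1361840} \approx -3103.1$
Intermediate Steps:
$l{\left(H,X \right)} = 20 X$ ($l{\left(H,X \right)} = 10 \cdot 2 X = 20 X$)
$\frac{1}{l{\left(27,-58 \right)} \frac{1}{-997 + \frac{1}{1174}}} - 3104 = \frac{1}{20 \left(-58\right) \frac{1}{-997 + \frac{1}{1174}}} - 3104 = \frac{1}{\left(-1160\right) \frac{1}{-997 + \frac{1}{1174}}} - 3104 = \frac{1}{\left(-1160\right) \frac{1}{- \frac{1170477}{1174}}} - 3104 = \frac{1}{\left(-1160\right) \left(- \frac{1174}{1170477}\right)} - 3104 = \frac{1}{\frac{1361840}{1170477}} - 3104 = \frac{1170477}{1361840} - 3104 = - \frac{4225980883}{1361840}$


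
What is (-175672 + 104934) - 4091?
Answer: -74829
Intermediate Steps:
(-175672 + 104934) - 4091 = -70738 - 4091 = -74829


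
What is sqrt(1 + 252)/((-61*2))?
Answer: -sqrt(253)/122 ≈ -0.13038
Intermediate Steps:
sqrt(1 + 252)/((-61*2)) = sqrt(253)/(-122) = sqrt(253)*(-1/122) = -sqrt(253)/122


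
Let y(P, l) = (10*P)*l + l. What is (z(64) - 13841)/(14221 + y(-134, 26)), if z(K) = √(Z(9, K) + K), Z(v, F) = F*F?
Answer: 13841/20593 - 8*√65/20593 ≈ 0.66899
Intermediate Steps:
y(P, l) = l + 10*P*l (y(P, l) = 10*P*l + l = l + 10*P*l)
Z(v, F) = F²
z(K) = √(K + K²) (z(K) = √(K² + K) = √(K + K²))
(z(64) - 13841)/(14221 + y(-134, 26)) = (√(64*(1 + 64)) - 13841)/(14221 + 26*(1 + 10*(-134))) = (√(64*65) - 13841)/(14221 + 26*(1 - 1340)) = (√4160 - 13841)/(14221 + 26*(-1339)) = (8*√65 - 13841)/(14221 - 34814) = (-13841 + 8*√65)/(-20593) = (-13841 + 8*√65)*(-1/20593) = 13841/20593 - 8*√65/20593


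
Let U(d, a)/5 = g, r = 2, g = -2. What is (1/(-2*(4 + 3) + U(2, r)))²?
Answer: 1/576 ≈ 0.0017361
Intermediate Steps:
U(d, a) = -10 (U(d, a) = 5*(-2) = -10)
(1/(-2*(4 + 3) + U(2, r)))² = (1/(-2*(4 + 3) - 10))² = (1/(-2*7 - 10))² = (1/(-14 - 10))² = (1/(-24))² = (-1/24)² = 1/576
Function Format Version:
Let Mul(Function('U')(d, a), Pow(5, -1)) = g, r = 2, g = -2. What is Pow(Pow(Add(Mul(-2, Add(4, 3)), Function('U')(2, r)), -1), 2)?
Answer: Rational(1, 576) ≈ 0.0017361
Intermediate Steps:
Function('U')(d, a) = -10 (Function('U')(d, a) = Mul(5, -2) = -10)
Pow(Pow(Add(Mul(-2, Add(4, 3)), Function('U')(2, r)), -1), 2) = Pow(Pow(Add(Mul(-2, Add(4, 3)), -10), -1), 2) = Pow(Pow(Add(Mul(-2, 7), -10), -1), 2) = Pow(Pow(Add(-14, -10), -1), 2) = Pow(Pow(-24, -1), 2) = Pow(Rational(-1, 24), 2) = Rational(1, 576)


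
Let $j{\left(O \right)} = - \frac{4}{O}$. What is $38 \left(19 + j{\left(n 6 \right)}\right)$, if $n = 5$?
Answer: $\frac{10754}{15} \approx 716.93$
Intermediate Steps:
$38 \left(19 + j{\left(n 6 \right)}\right) = 38 \left(19 - \frac{4}{5 \cdot 6}\right) = 38 \left(19 - \frac{4}{30}\right) = 38 \left(19 - \frac{2}{15}\right) = 38 \cdot \frac{283}{15} = \frac{10754}{15}$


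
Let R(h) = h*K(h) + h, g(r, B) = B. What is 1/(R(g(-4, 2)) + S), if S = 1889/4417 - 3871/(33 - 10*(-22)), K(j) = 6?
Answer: -1117501/975276 ≈ -1.1458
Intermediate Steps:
R(h) = 7*h (R(h) = h*6 + h = 6*h + h = 7*h)
S = -16620290/1117501 (S = 1889*(1/4417) - 3871/(33 + 220) = 1889/4417 - 3871/253 = -16620290/1117501 ≈ -14.873)
1/(R(g(-4, 2)) + S) = 1/(7*2 - 16620290/1117501) = 1/(14 - 16620290/1117501) = 1/(-975276/1117501) = -1117501/975276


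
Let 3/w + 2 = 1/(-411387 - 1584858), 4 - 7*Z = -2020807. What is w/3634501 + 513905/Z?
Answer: 4015375535705252300/2255646730960404977 ≈ 1.7801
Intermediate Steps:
Z = 2020811/7 (Z = 4/7 - ⅐*(-2020807) = 4/7 + 2020807/7 = 2020811/7 ≈ 2.8869e+5)
w = -5988735/3992491 (w = 3/(-2 + 1/(-411387 - 1584858)) = 3/(-2 + 1/(-1996245)) = 3/(-2 - 1/1996245) = 3/(-3992491/1996245) = 3*(-1996245/3992491) = -5988735/3992491 ≈ -1.5000)
w/3634501 + 513905/Z = -5988735/3992491/3634501 + 513905/(2020811/7) = -5988735/3992491*1/3634501 + 513905*(7/2020811) = -5988735/14510712531991 + 3597335/2020811 = 4015375535705252300/2255646730960404977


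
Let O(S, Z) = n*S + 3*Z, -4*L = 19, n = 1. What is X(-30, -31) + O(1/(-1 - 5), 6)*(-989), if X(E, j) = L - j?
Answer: -211331/12 ≈ -17611.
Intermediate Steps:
L = -19/4 (L = -¼*19 = -19/4 ≈ -4.7500)
X(E, j) = -19/4 - j
O(S, Z) = S + 3*Z (O(S, Z) = 1*S + 3*Z = S + 3*Z)
X(-30, -31) + O(1/(-1 - 5), 6)*(-989) = (-19/4 - 1*(-31)) + (1/(-1 - 5) + 3*6)*(-989) = (-19/4 + 31) + (1/(-6) + 18)*(-989) = 105/4 + (-⅙ + 18)*(-989) = 105/4 + (107/6)*(-989) = 105/4 - 105823/6 = -211331/12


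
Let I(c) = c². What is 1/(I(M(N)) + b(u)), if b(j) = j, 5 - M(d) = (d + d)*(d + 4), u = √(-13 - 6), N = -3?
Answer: 121/14660 - I*√19/14660 ≈ 0.0082538 - 0.00029733*I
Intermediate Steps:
u = I*√19 (u = √(-19) = I*√19 ≈ 4.3589*I)
M(d) = 5 - 2*d*(4 + d) (M(d) = 5 - (d + d)*(d + 4) = 5 - 2*d*(4 + d))
1/(I(M(N)) + b(u)) = 1/((5 - 8*(-3) - 2*(-3)²)² + I*√19) = 1/((5 + 24 - 2*9)² + I*√19) = 1/((5 + 24 - 18)² + I*√19) = 1/(11² + I*√19) = 1/(121 + I*√19)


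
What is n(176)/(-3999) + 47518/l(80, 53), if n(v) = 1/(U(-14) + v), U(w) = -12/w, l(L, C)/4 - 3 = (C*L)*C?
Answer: 29405502059/556275044463 ≈ 0.052861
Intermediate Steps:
l(L, C) = 12 + 4*L*C² (l(L, C) = 12 + 4*((C*L)*C) = 12 + 4*(L*C²) = 12 + 4*L*C²)
n(v) = 1/(6/7 + v) (n(v) = 1/(-12/(-14) + v) = 1/(-12*(-1/14) + v) = 1/(6/7 + v))
n(176)/(-3999) + 47518/l(80, 53) = (7/(6 + 7*176))/(-3999) + 47518/(12 + 4*80*53²) = (7/(6 + 1232))*(-1/3999) + 47518/(12 + 4*80*2809) = (7/1238)*(-1/3999) + 47518/(12 + 898880) = (7*(1/1238))*(-1/3999) + 47518/898892 = (7/1238)*(-1/3999) + 47518*(1/898892) = -7/4950762 + 23759/449446 = 29405502059/556275044463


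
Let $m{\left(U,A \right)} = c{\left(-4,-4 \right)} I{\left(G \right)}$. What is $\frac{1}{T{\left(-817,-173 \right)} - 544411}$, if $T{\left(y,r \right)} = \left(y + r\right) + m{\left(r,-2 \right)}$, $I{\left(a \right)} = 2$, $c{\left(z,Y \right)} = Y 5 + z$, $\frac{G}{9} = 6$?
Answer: $- \frac{1}{545449} \approx -1.8334 \cdot 10^{-6}$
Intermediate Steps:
$G = 54$ ($G = 9 \cdot 6 = 54$)
$c{\left(z,Y \right)} = z + 5 Y$ ($c{\left(z,Y \right)} = 5 Y + z = z + 5 Y$)
$m{\left(U,A \right)} = -48$ ($m{\left(U,A \right)} = \left(-4 + 5 \left(-4\right)\right) 2 = \left(-4 - 20\right) 2 = \left(-24\right) 2 = -48$)
$T{\left(y,r \right)} = -48 + r + y$ ($T{\left(y,r \right)} = \left(y + r\right) - 48 = \left(r + y\right) - 48 = -48 + r + y$)
$\frac{1}{T{\left(-817,-173 \right)} - 544411} = \frac{1}{\left(-48 - 173 - 817\right) - 544411} = \frac{1}{-1038 - 544411} = \frac{1}{-545449} = - \frac{1}{545449}$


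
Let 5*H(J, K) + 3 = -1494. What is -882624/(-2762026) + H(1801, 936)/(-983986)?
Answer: 2173291524621/6794487289090 ≈ 0.31986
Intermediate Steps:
H(J, K) = -1497/5 (H(J, K) = -3/5 + (1/5)*(-1494) = -3/5 - 1494/5 = -1497/5)
-882624/(-2762026) + H(1801, 936)/(-983986) = -882624/(-2762026) - 1497/5/(-983986) = -882624*(-1/2762026) - 1497/5*(-1/983986) = 441312/1381013 + 1497/4919930 = 2173291524621/6794487289090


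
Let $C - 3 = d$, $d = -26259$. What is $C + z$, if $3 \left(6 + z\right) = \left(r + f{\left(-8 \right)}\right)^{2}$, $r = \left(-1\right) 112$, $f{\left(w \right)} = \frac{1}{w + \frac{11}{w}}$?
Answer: $- \frac{372476786}{16875} \approx -22073.0$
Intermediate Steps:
$C = -26256$ ($C = 3 - 26259 = -26256$)
$r = -112$
$z = \frac{70593214}{16875}$ ($z = -6 + \frac{\left(-112 - \frac{8}{11 + \left(-8\right)^{2}}\right)^{2}}{3} = -6 + \frac{\left(-112 - \frac{8}{11 + 64}\right)^{2}}{3} = -6 + \frac{\left(-112 - \frac{8}{75}\right)^{2}}{3} = -6 + \frac{\left(- \frac{8408}{75}\right)^{2}}{3} = -6 + \frac{1}{3} \cdot \frac{70694464}{5625} = -6 + \frac{70694464}{16875} = \frac{70593214}{16875} \approx 4183.3$)
$C + z = -26256 + \frac{70593214}{16875} = - \frac{372476786}{16875}$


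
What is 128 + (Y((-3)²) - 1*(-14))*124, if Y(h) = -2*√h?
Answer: 1120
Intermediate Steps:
128 + (Y((-3)²) - 1*(-14))*124 = 128 + (-2*√((-3)²) - 1*(-14))*124 = 128 + (-2*√9 + 14)*124 = 128 + (-2*3 + 14)*124 = 128 + (-6 + 14)*124 = 128 + 8*124 = 128 + 992 = 1120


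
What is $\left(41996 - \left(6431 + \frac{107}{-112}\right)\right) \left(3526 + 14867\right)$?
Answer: $\frac{73266437091}{112} \approx 6.5416 \cdot 10^{8}$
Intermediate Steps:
$\left(41996 - \left(6431 + \frac{107}{-112}\right)\right) \left(3526 + 14867\right) = \left(41996 - \frac{720165}{112}\right) 18393 = \frac{3983387}{112} \cdot 18393 = \frac{73266437091}{112}$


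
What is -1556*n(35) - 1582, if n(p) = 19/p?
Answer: -84934/35 ≈ -2426.7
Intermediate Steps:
-1556*n(35) - 1582 = -29564/35 - 1582 = -84934/35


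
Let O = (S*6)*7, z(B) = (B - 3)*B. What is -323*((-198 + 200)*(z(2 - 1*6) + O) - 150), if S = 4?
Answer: -78166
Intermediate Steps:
z(B) = B*(-3 + B) (z(B) = (-3 + B)*B = B*(-3 + B))
O = 168 (O = (4*6)*7 = 24*7 = 168)
-323*((-198 + 200)*(z(2 - 1*6) + O) - 150) = -323*((-198 + 200)*((2 - 1*6)*(-3 + (2 - 1*6)) + 168) - 150) = -323*(2*((2 - 6)*(-3 + (2 - 6)) + 168) - 150) = -323*(2*(-4*(-3 - 4) + 168) - 150) = -323*(2*(-4*(-7) + 168) - 150) = -323*(2*(28 + 168) - 150) = -323*(2*196 - 150) = -323*(392 - 150) = -323*242 = -78166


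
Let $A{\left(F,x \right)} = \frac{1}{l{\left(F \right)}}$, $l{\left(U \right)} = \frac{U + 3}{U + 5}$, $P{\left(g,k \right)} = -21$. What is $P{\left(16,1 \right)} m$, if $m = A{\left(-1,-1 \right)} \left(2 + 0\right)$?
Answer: $-84$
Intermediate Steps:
$l{\left(U \right)} = \frac{3 + U}{5 + U}$
$A{\left(F,x \right)} = \frac{5 + F}{3 + F}$ ($A{\left(F,x \right)} = \frac{1}{\frac{1}{5 + F} \left(3 + F\right)} = \frac{5 + F}{3 + F}$)
$m = 4$ ($m = \frac{5 - 1}{3 - 1} \left(2 + 0\right) = \frac{1}{2} \cdot 4 \cdot 2 = 2 \cdot 2 = 4$)
$P{\left(16,1 \right)} m = \left(-21\right) 4 = -84$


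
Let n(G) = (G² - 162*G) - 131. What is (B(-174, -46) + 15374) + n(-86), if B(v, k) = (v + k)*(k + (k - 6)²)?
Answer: -548189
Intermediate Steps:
n(G) = -131 + G² - 162*G
B(v, k) = (k + v)*(k + (-6 + k)²)
(B(-174, -46) + 15374) + n(-86) = (((-46)² - 46*(-174) - 46*(-6 - 46)² - 174*(-6 - 46)²) + 15374) + (-131 + (-86)² - 162*(-86)) = ((2116 + 8004 - 46*(-52)² - 174*(-52)²) + 15374) + (-131 + 7396 + 13932) = ((2116 + 8004 - 46*2704 - 174*2704) + 15374) + 21197 = ((2116 + 8004 - 124384 - 470496) + 15374) + 21197 = (-584760 + 15374) + 21197 = -569386 + 21197 = -548189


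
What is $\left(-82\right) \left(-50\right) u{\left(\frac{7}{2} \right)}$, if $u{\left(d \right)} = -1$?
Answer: $-4100$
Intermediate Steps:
$\left(-82\right) \left(-50\right) u{\left(\frac{7}{2} \right)} = \left(-82\right) \left(-50\right) \left(-1\right) = 4100 \left(-1\right) = -4100$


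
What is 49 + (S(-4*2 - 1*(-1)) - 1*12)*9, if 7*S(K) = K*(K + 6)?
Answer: -50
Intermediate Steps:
S(K) = K*(6 + K)/7 (S(K) = (K*(K + 6))/7 = (K*(6 + K))/7 = K*(6 + K)/7)
49 + (S(-4*2 - 1*(-1)) - 1*12)*9 = 49 + ((-4*2 - 1*(-1))*(6 + (-4*2 - 1*(-1)))/7 - 1*12)*9 = 49 + ((-8 + 1)*(6 + (-8 + 1))/7 - 12)*9 = 49 + ((1/7)*(-7)*(6 - 7) - 12)*9 = 49 + ((1/7)*(-7)*(-1) - 12)*9 = 49 + (1 - 12)*9 = 49 - 11*9 = 49 - 99 = -50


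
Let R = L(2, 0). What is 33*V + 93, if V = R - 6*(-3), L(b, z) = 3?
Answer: 786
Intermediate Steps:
R = 3
V = 21 (V = 3 - 6*(-3) = 3 + 18 = 21)
33*V + 93 = 33*21 + 93 = 693 + 93 = 786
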